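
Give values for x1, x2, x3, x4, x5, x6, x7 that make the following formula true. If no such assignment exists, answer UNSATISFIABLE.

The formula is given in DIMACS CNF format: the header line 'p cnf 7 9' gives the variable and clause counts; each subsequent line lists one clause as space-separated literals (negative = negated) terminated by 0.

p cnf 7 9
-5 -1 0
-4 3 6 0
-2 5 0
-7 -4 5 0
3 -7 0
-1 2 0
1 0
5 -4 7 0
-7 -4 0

Unit clause (x1) forces x1 = True.
Unit clause (¬x5) forces x5 = False.
Unit clause (¬x2) forces x2 = False.
Now (x2) is unsatisfied and unit — conflict.

UNSATISFIABLE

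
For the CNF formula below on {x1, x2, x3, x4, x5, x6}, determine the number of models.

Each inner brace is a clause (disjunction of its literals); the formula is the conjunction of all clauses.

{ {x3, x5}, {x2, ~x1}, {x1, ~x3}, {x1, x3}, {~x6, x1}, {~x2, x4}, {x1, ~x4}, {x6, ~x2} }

There are 2^6 = 64 truth assignments over (x1, x2, x3, x4, x5, x6).
Split on x1. With x1 = 1, the clauses containing x1 are satisfied and ~x1 drops from the rest; 3 of the 2^5 = 32 assignments to the other variables satisfy what remains.
With x1 = 0, by the same count on the reduced clause set, 0 assignments work.
(One model: x1=T, x2=T, x3=F, x4=T, x5=T, x6=T.)
Total: 3 + 0 = 3.

3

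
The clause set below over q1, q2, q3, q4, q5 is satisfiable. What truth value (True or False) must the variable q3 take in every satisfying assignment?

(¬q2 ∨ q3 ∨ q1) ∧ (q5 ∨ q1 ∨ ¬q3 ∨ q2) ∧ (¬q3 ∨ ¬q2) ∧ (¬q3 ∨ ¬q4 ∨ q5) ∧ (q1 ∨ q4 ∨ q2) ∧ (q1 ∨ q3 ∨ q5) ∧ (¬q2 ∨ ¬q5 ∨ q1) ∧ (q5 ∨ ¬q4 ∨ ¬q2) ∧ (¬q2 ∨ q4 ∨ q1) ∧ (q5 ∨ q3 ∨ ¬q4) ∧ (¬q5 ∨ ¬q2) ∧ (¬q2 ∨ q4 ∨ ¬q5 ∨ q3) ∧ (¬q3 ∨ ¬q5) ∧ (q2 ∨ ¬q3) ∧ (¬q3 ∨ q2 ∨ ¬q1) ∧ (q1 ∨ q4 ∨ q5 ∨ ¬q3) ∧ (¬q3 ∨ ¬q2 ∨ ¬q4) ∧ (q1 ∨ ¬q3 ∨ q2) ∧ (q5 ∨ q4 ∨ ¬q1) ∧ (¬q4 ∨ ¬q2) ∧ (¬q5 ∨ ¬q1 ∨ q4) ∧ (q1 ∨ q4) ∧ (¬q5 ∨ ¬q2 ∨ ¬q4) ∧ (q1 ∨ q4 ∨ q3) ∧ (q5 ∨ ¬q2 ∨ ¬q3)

Suppose q3 = True.
The clause (¬q2) is unit, so q2 = False.
That conflicts with the unit clause (q2).
So every satisfying assignment has q3 = False.

False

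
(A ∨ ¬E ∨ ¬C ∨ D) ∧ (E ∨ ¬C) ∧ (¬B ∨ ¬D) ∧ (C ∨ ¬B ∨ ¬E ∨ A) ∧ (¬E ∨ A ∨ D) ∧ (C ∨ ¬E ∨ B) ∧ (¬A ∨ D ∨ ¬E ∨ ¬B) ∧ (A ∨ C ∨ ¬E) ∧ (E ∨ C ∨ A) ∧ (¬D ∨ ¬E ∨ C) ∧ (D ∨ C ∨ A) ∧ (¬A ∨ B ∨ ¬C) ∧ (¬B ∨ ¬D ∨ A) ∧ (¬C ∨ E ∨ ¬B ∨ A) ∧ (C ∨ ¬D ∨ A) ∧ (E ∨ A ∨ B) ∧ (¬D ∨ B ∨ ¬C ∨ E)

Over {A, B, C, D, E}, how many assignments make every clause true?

There are 2^5 = 32 truth assignments over (A, B, C, D, E).
Split on B. With B = True, the clauses containing B are satisfied and ¬B drops from the rest; 1 of the 2^4 = 16 assignments to the other variables satisfy what remains.
With B = False, by the same count on the reduced clause set, 3 assignments work.
(One model: A=F, B=F, C=T, D=T, E=T.)
Total: 1 + 3 = 4.

4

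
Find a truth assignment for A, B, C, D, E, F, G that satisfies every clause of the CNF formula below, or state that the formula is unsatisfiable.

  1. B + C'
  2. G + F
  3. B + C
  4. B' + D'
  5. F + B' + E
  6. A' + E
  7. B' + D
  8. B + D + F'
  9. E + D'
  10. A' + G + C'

UNSATISFIABLE

Suppose B = 1.
The clause (D') is unit, so D = 0.
But (D) is also a unit clause — contradiction.
So B must be the other value — set B = 0.
The clause (C') is unit, so C = 0.
But (C) is also a unit clause — contradiction.
Either choice for B ends in contradiction.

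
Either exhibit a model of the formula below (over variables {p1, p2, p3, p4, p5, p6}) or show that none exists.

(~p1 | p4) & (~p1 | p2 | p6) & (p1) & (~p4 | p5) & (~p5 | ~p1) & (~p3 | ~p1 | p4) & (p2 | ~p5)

UNSATISFIABLE

From the singleton clause (p1), p1 = 1.
From the singleton clause (p4), p4 = 1.
From the singleton clause (p5), p5 = 1.
That conflicts with the unit clause (~p5).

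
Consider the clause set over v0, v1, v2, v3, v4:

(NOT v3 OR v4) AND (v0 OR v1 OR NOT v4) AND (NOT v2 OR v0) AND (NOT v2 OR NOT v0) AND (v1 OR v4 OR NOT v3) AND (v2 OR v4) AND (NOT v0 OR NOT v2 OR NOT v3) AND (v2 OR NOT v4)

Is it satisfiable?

Unsatisfiable

Case v3 = false:
Case v2 = false:
From the singleton clause (v4), v4 = true.
That conflicts with the unit clause (NOT v4).
Undo v2 and try v2 = true.
From the singleton clause (v0), v0 = true.
That conflicts with the unit clause (NOT v0).
Both values of v2 lead to a conflict.
Undo v3 and try v3 = true.
From the singleton clause (v4), v4 = true.
From the singleton clause (v2), v2 = true.
From the singleton clause (v0), v0 = true.
That conflicts with the unit clause (NOT v0).
Both values of v3 lead to a conflict.
No assignment satisfies every clause.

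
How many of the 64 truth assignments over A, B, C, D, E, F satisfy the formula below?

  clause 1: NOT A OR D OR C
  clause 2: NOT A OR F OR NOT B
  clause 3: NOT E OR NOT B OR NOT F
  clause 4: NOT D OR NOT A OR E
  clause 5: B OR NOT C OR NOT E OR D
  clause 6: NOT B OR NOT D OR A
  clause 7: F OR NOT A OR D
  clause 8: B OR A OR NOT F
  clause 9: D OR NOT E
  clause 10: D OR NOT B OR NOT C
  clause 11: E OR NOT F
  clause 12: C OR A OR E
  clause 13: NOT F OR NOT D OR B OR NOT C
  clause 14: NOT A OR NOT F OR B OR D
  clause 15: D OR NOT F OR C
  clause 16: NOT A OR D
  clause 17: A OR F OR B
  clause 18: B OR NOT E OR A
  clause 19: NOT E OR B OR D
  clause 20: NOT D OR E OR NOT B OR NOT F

3

There are 2^6 = 64 truth assignments over (A, B, C, D, E, F).
Split on A. With A = true, the clauses containing A are satisfied and NOT A drops from the rest; 3 of the 2^5 = 32 assignments to the other variables satisfy what remains.
With A = false, by the same count on the reduced clause set, 0 assignments work.
(One model: A=T, B=F, C=F, D=T, E=T, F=F.)
Total: 3 + 0 = 3.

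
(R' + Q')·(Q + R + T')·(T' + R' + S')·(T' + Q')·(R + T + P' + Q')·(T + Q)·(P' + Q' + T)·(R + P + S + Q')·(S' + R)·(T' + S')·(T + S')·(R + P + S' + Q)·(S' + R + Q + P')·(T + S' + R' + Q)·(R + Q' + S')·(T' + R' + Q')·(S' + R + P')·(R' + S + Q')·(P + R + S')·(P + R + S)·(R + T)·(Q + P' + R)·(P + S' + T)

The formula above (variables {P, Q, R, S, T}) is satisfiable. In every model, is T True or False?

True

Suppose T = 0.
(Q) alone gives Q = 1.
(R') alone gives R = 0.
Now (R) is unsatisfied and unit — conflict.
So every satisfying assignment has T = True.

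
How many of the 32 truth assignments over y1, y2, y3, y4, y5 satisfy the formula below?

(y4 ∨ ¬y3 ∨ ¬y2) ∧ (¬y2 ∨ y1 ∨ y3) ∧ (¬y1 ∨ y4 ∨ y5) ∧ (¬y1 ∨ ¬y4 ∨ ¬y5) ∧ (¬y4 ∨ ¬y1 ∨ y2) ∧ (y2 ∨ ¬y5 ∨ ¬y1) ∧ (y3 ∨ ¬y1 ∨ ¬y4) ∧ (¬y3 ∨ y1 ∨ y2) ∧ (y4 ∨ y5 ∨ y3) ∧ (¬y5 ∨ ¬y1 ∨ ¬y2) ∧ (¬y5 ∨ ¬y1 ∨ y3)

There are 2^5 = 32 truth assignments over (y1, y2, y3, y4, y5).
Split on y5. With y5 = True, the clauses containing y5 are satisfied and ¬y5 drops from the rest; 3 of the 2^4 = 16 assignments to the other variables satisfy what remains.
With y5 = False, by the same count on the reduced clause set, 3 assignments work.
(One model: y1=F, y2=F, y3=F, y4=F, y5=T.)
Total: 3 + 3 = 6.

6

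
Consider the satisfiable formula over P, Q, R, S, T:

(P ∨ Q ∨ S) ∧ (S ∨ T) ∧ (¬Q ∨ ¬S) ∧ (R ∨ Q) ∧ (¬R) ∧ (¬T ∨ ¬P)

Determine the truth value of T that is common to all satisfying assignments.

True

Suppose T = False.
Unit clause (S) forces S = True.
Unit clause (¬Q) forces Q = False.
Unit clause (R) forces R = True.
Now (¬R) is unsatisfied and unit — conflict.
So every satisfying assignment has T = True.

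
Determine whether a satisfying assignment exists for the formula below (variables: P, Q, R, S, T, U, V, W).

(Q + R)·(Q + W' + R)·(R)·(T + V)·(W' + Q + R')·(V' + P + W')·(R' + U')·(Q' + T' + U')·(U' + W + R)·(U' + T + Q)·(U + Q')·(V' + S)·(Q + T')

(R) alone gives R = 1.
(U') alone gives U = 0.
(Q') alone gives Q = 0.
(W') alone gives W = 0.
(T') alone gives T = 0.
(V) alone gives V = 1.
(S) alone gives S = 1.
No clause remains; P is free.
A satisfying assignment: P=1; Q=0; R=1; S=1; T=0; U=0; V=1; W=0.

Satisfiable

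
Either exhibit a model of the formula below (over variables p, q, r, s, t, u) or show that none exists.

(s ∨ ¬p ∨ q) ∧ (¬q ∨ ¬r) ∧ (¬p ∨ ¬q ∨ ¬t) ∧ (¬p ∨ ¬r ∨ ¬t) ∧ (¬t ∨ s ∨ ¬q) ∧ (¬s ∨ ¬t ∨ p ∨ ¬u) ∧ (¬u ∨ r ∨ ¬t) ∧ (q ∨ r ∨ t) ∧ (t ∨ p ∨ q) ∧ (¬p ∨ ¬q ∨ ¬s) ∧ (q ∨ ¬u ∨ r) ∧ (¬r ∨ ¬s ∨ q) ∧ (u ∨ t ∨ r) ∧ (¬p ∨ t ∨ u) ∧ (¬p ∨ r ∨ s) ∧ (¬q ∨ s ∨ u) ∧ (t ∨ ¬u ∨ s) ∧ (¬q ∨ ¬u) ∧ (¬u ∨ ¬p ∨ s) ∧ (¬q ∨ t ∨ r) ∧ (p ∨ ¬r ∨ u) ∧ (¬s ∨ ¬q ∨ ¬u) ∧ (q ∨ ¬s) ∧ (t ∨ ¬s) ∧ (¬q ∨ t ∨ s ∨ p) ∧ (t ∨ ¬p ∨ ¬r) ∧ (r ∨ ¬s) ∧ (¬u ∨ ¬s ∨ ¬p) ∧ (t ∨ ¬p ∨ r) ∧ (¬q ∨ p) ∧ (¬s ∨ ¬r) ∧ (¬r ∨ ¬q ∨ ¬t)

p=False,  q=False,  r=False,  s=False,  t=True,  u=False

Branch on q: set q = False.
From the singleton clause (¬s), s = False.
From the singleton clause (¬p), p = False.
From the singleton clause (t), t = True.
Branch on u: set u = False.
From the singleton clause (¬r), r = False.
Every clause now holds.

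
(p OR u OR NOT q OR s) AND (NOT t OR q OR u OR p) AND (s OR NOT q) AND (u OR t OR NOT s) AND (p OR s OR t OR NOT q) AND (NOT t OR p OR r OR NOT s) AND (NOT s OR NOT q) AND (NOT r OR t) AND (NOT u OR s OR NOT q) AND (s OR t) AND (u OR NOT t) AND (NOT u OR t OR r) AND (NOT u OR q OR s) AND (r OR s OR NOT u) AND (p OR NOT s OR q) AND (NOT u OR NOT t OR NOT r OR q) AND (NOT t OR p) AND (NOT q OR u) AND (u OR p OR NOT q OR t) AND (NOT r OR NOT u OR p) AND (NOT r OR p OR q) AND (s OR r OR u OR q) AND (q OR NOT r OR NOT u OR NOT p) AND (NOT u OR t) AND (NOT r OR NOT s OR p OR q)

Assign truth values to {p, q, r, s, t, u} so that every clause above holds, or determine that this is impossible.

Case s = true:
(NOT q) alone gives q = false.
(p) alone gives p = true.
Case u = true:
(NOT r) alone gives r = false.
(t) alone gives t = true.
All clauses are satisfied.

p: true, q: false, r: false, s: true, t: true, u: true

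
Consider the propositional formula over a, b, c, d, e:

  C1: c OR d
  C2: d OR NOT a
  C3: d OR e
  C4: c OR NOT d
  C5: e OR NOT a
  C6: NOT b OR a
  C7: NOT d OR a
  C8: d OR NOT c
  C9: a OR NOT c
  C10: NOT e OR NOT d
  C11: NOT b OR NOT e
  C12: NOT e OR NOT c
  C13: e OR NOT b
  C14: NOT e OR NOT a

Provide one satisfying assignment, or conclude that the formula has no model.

UNSATISFIABLE

Suppose c = true.
(d) alone gives d = true.
(a) alone gives a = true.
(e) alone gives e = true.
Now (NOT e) is unsatisfied and unit — conflict.
Undo c and try c = false.
(d) alone gives d = true.
Now (NOT d) is unsatisfied and unit — conflict.
Either choice for c ends in contradiction.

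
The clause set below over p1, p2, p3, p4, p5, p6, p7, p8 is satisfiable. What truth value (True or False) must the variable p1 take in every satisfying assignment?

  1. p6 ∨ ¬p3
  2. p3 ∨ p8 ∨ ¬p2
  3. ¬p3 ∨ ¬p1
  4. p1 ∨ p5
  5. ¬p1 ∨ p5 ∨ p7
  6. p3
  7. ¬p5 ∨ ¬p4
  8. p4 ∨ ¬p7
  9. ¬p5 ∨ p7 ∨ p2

Suppose p1 = True.
From the singleton clause (¬p3), p3 = False.
But (p3) is also a unit clause — contradiction.
So every satisfying assignment has p1 = False.

False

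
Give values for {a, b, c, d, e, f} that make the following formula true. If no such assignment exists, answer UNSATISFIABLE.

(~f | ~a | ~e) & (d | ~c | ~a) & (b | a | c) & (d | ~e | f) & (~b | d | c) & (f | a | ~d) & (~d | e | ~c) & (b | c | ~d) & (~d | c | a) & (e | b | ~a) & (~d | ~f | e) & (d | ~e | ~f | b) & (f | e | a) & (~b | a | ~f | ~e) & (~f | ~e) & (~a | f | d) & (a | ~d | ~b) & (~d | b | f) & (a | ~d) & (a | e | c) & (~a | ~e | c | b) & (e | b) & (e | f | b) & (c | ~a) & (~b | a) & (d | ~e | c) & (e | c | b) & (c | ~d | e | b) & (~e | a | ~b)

a ↦ 1,  b ↦ 1,  c ↦ 1,  d ↦ 1,  e ↦ 1,  f ↦ 0

Branch on f: set f = 0.
Branch on d: set d = 1.
From the singleton clause (a), a = 1.
From the singleton clause (b), b = 1.
From the singleton clause (c), c = 1.
From the singleton clause (e), e = 1.
All clauses are satisfied.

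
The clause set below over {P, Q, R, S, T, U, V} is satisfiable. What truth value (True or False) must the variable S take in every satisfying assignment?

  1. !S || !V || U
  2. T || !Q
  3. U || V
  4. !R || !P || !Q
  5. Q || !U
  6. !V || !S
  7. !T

Suppose S = true.
From the singleton clause (!V), V = false.
From the singleton clause (U), U = true.
From the singleton clause (Q), Q = true.
From the singleton clause (T), T = true.
That conflicts with the unit clause (!T).
So every satisfying assignment has S = False.

False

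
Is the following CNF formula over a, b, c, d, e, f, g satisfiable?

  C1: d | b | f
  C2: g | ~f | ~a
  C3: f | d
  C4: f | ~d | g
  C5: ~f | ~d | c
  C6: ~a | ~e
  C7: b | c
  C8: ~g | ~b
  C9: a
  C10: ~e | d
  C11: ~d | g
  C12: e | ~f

Satisfiable

From the singleton clause (a), a = 1.
From the singleton clause (~e), e = 0.
From the singleton clause (~f), f = 0.
From the singleton clause (d), d = 1.
From the singleton clause (g), g = 1.
From the singleton clause (~b), b = 0.
From the singleton clause (c), c = 1.
This assignment satisfies each clause.
A satisfying assignment: a=1,  b=0,  c=1,  d=1,  e=0,  f=0,  g=1.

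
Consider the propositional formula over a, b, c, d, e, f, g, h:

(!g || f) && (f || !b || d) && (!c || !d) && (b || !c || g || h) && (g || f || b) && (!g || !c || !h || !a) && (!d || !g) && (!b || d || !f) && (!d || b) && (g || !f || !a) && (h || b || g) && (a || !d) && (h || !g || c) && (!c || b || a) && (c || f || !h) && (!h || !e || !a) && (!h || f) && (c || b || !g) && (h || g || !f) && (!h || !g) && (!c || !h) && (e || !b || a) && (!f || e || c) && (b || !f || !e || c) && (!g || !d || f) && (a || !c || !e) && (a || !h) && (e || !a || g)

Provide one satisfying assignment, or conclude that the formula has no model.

a=true; b=true; c=false; d=true; e=true; f=false; g=false; h=false

Suppose g = false.
Suppose c = false.
Suppose f = false.
Unit clause (b) forces b = true.
Unit clause (d) forces d = true.
Unit clause (a) forces a = true.
Unit clause (!h) forces h = false.
Unit clause (e) forces e = true.
Every clause now holds.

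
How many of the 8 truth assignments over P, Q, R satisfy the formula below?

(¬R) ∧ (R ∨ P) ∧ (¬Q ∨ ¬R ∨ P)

2

There are 2^3 = 8 truth assignments over (P, Q, R).
Check each against the 3 clauses (columns in the order P, Q, R):
  F F F  ✗ fails (R ∨ P)
  F F T  ✗ fails (¬R)
  F T F  ✗ fails (R ∨ P)
  F T T  ✗ fails (¬R)
  T F F  ✓ satisfies all
  T F T  ✗ fails (¬R)
  T T F  ✓ satisfies all
  T T T  ✗ fails (¬R)
2 of the 8 rows are models.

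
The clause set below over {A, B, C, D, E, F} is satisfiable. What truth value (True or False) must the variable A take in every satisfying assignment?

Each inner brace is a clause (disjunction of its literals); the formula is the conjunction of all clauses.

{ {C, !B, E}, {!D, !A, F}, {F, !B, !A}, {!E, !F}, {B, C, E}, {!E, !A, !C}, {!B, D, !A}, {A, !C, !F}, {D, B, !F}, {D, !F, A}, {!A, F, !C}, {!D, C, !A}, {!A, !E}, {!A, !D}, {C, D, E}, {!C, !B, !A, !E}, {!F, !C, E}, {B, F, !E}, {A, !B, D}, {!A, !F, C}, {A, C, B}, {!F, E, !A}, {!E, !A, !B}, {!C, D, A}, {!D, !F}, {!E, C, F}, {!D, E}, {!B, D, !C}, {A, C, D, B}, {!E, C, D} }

False

Suppose A = true.
(!E) alone gives E = false.
(!D) alone gives D = false.
(!B) alone gives B = false.
(C) alone gives C = true.
(!F) alone gives F = false.
Now (F) is unsatisfied and unit — conflict.
So every satisfying assignment has A = False.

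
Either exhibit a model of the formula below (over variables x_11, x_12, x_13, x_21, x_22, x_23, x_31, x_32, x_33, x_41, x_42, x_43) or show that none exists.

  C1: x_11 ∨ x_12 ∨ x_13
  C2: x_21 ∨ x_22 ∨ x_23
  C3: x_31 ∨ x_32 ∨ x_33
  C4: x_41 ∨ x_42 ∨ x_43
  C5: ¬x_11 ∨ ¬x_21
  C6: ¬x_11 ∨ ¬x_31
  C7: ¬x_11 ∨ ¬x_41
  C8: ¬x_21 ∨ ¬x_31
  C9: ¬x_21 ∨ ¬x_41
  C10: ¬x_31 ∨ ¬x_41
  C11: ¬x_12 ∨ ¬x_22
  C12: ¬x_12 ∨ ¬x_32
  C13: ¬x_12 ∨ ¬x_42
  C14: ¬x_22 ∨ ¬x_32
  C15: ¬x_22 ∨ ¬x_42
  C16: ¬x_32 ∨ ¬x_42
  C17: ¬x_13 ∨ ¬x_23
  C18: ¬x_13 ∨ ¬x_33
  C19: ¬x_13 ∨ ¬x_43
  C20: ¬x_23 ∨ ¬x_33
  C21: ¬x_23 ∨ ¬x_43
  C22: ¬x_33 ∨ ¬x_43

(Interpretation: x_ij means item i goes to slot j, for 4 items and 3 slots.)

Case x_11 = False:
Case x_12 = True:
Unit clause (¬x_22) forces x_22 = False.
Unit clause (¬x_32) forces x_32 = False.
Unit clause (¬x_42) forces x_42 = False.
Case x_21 = True:
Unit clause (¬x_31) forces x_31 = False.
Unit clause (x_33) forces x_33 = True.
Unit clause (¬x_41) forces x_41 = False.
Unit clause (x_43) forces x_43 = True.
Now (¬x_43) is unsatisfied and unit — conflict.
Backtrack on x_21: now try x_21 = False.
Unit clause (x_23) forces x_23 = True.
Unit clause (¬x_13) forces x_13 = False.
Unit clause (¬x_33) forces x_33 = False.
Unit clause (x_31) forces x_31 = True.
Unit clause (¬x_41) forces x_41 = False.
Unit clause (x_43) forces x_43 = True.
Now (¬x_43) is unsatisfied and unit — conflict.
Both values of x_21 lead to a conflict.
Backtrack on x_12: now try x_12 = False.
Unit clause (x_13) forces x_13 = True.
Unit clause (¬x_23) forces x_23 = False.
Unit clause (¬x_33) forces x_33 = False.
Unit clause (¬x_43) forces x_43 = False.
Case x_21 = True:
Unit clause (¬x_31) forces x_31 = False.
Unit clause (x_32) forces x_32 = True.
Unit clause (¬x_41) forces x_41 = False.
Unit clause (x_42) forces x_42 = True.
Now (¬x_42) is unsatisfied and unit — conflict.
Backtrack on x_21: now try x_21 = False.
Unit clause (x_22) forces x_22 = True.
Unit clause (¬x_32) forces x_32 = False.
Unit clause (x_31) forces x_31 = True.
Unit clause (¬x_41) forces x_41 = False.
Unit clause (x_42) forces x_42 = True.
Now (¬x_42) is unsatisfied and unit — conflict.
Both values of x_21 lead to a conflict.
Both values of x_12 lead to a conflict.
Backtrack on x_11: now try x_11 = True.
Unit clause (¬x_21) forces x_21 = False.
Unit clause (¬x_31) forces x_31 = False.
Unit clause (¬x_41) forces x_41 = False.
Case x_22 = True:
Unit clause (¬x_12) forces x_12 = False.
Unit clause (¬x_32) forces x_32 = False.
Unit clause (x_33) forces x_33 = True.
Unit clause (¬x_42) forces x_42 = False.
Unit clause (x_43) forces x_43 = True.
Now (¬x_43) is unsatisfied and unit — conflict.
Backtrack on x_22: now try x_22 = False.
Unit clause (x_23) forces x_23 = True.
Unit clause (¬x_13) forces x_13 = False.
Unit clause (¬x_33) forces x_33 = False.
Unit clause (x_32) forces x_32 = True.
Unit clause (¬x_12) forces x_12 = False.
Unit clause (¬x_42) forces x_42 = False.
Unit clause (x_43) forces x_43 = True.
Now (¬x_43) is unsatisfied and unit — conflict.
Both values of x_22 lead to a conflict.
Both values of x_11 lead to a conflict.

UNSATISFIABLE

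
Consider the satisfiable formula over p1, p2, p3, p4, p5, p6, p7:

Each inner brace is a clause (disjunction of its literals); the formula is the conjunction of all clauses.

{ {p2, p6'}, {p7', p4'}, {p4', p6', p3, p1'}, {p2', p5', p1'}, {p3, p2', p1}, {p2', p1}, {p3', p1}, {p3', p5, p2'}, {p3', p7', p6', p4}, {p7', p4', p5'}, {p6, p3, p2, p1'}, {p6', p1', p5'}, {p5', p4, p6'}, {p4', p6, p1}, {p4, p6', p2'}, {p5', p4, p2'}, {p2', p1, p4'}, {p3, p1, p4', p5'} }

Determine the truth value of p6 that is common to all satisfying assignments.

Suppose p6 = 1.
From the singleton clause (p2), p2 = 1.
From the singleton clause (p1), p1 = 1.
From the singleton clause (p5'), p5 = 0.
From the singleton clause (p3'), p3 = 0.
From the singleton clause (p4'), p4 = 0.
Now (p4) is unsatisfied and unit — conflict.
So every satisfying assignment has p6 = False.

False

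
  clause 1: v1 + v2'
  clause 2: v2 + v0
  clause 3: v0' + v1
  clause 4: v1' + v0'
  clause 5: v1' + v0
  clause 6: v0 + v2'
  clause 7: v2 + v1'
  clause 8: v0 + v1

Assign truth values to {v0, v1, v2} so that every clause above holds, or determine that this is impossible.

UNSATISFIABLE

Try v1 = 1.
(v0') alone gives v0 = 0.
But (v0) is also a unit clause — contradiction.
Backtrack on v1: now try v1 = 0.
(v2') alone gives v2 = 0.
(v0) alone gives v0 = 1.
But (v0') is also a unit clause — contradiction.
Either choice for v1 ends in contradiction.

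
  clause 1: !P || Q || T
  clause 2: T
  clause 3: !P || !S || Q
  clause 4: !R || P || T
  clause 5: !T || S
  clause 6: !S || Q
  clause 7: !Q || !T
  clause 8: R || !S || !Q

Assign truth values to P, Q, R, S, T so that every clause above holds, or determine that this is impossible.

UNSATISFIABLE

(T) alone gives T = true.
(S) alone gives S = true.
(Q) alone gives Q = true.
Now (!Q) is unsatisfied and unit — conflict.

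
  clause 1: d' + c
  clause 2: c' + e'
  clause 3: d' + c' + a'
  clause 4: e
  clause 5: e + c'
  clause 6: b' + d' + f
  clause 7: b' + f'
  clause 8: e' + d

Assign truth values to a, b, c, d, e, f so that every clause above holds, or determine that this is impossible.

UNSATISFIABLE

The clause (e) is unit, so e = 1.
The clause (c') is unit, so c = 0.
The clause (d') is unit, so d = 0.
That conflicts with the unit clause (d).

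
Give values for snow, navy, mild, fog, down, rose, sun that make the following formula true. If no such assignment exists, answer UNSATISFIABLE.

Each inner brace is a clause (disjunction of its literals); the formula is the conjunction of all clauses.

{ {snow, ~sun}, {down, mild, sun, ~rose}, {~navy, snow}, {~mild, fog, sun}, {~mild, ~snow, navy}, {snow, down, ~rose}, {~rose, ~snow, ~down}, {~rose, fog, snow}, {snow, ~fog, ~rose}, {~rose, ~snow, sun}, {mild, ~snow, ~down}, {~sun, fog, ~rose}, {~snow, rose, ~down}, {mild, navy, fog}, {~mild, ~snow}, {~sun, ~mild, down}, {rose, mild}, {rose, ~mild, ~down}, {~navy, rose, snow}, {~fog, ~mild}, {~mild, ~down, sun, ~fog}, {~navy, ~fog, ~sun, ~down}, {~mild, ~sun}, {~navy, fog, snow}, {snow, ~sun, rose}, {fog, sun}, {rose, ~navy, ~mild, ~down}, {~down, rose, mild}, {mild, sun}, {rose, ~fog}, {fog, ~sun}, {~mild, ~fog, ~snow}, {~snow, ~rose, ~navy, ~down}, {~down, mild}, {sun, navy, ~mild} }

snow: 1; navy: 0; mild: 0; fog: 1; down: 0; rose: 1; sun: 1

Suppose snow = 1.
(~mild) alone gives mild = 0.
(~down) alone gives down = 0.
(rose) alone gives rose = 1.
(sun) alone gives sun = 1.
(fog) alone gives fog = 1.
All clauses hold; navy can take either value.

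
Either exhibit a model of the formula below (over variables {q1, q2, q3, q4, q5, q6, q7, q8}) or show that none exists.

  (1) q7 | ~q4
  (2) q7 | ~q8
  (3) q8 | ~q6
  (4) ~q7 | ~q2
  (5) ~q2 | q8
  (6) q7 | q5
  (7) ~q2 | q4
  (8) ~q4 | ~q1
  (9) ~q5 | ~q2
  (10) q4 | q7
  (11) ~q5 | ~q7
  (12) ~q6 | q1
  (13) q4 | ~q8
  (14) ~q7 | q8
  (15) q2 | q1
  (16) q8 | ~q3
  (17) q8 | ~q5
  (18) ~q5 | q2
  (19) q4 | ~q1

Try q7 = 1.
(~q2) alone gives q2 = 0.
(~q5) alone gives q5 = 0.
(q8) alone gives q8 = 1.
(q4) alone gives q4 = 1.
(~q1) alone gives q1 = 0.
That conflicts with the unit clause (q1).
So q7 must be the other value — set q7 = 0.
(~q4) alone gives q4 = 0.
That conflicts with the unit clause (q4).
Either choice for q7 ends in contradiction.

UNSATISFIABLE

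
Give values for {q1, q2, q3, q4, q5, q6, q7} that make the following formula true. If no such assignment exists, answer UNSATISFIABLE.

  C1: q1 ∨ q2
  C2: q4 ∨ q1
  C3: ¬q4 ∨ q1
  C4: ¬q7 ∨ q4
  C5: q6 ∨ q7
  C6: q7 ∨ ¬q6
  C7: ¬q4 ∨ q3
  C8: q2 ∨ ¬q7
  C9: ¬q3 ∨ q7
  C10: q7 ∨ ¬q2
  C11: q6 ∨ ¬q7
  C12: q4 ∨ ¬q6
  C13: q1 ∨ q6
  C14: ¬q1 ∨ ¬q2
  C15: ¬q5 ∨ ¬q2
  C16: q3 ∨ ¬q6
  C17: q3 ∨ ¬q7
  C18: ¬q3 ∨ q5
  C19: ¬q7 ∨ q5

Case q1 = True:
Unit clause (¬q2) forces q2 = False.
Unit clause (¬q7) forces q7 = False.
Unit clause (q6) forces q6 = True.
That conflicts with the unit clause (¬q6).
That branch fails; take q1 = False instead.
Unit clause (q2) forces q2 = True.
Unit clause (q4) forces q4 = True.
That conflicts with the unit clause (¬q4).
Both values of q1 lead to a conflict.

UNSATISFIABLE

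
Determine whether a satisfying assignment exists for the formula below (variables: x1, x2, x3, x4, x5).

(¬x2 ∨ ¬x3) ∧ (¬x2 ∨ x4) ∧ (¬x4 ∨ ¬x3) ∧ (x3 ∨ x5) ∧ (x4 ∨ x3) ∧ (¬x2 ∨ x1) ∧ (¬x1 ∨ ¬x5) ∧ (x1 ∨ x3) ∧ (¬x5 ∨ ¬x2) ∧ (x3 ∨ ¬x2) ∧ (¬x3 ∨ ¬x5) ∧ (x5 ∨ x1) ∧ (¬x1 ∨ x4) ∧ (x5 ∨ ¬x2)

Case x2 = False:
Case x4 = False:
The clause (x3) is unit, so x3 = True.
The clause (¬x5) is unit, so x5 = False.
The clause (x1) is unit, so x1 = True.
Now (¬x1) is unsatisfied and unit — conflict.
Undo x4 and try x4 = True.
The clause (¬x3) is unit, so x3 = False.
The clause (x5) is unit, so x5 = True.
The clause (¬x1) is unit, so x1 = False.
Now (x1) is unsatisfied and unit — conflict.
Either choice for x4 ends in contradiction.
Undo x2 and try x2 = True.
The clause (¬x3) is unit, so x3 = False.
Now (x3) is unsatisfied and unit — conflict.
Either choice for x2 ends in contradiction.
No assignment satisfies every clause.

No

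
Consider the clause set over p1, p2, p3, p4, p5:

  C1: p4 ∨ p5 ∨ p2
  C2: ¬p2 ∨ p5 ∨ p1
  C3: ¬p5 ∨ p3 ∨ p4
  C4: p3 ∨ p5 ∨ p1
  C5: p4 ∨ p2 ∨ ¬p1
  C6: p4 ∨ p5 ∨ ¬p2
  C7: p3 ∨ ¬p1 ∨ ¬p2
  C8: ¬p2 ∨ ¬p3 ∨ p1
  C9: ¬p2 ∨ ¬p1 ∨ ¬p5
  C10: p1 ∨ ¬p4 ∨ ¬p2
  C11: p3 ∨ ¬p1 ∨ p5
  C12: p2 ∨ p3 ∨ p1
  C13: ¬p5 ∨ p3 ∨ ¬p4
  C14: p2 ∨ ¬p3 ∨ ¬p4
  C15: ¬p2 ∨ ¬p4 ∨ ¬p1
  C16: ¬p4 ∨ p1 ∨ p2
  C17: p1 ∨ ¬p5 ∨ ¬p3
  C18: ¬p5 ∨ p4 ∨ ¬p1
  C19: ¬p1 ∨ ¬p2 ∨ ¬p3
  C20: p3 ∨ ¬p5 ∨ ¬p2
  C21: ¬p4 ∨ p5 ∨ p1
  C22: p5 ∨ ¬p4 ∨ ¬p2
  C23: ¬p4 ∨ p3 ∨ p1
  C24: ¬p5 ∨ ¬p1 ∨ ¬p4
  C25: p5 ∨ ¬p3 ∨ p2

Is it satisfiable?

Try p4 = True.
Try p1 = True.
From the singleton clause (¬p2), p2 = False.
From the singleton clause (¬p3), p3 = False.
From the singleton clause (p5), p5 = True.
That conflicts with the unit clause (¬p5).
Undo p1 and try p1 = False.
From the singleton clause (¬p2), p2 = False.
That conflicts with the unit clause (p2).
Neither p1 = True nor p1 = False works.
Undo p4 and try p4 = False.
Try p5 = True.
From the singleton clause (p3), p3 = True.
From the singleton clause (p1), p1 = True.
That conflicts with the unit clause (¬p1).
Undo p5 and try p5 = False.
From the singleton clause (p2), p2 = True.
That conflicts with the unit clause (¬p2).
Neither p5 = True nor p5 = False works.
Neither p4 = True nor p4 = False works.
No assignment satisfies every clause.

Unsatisfiable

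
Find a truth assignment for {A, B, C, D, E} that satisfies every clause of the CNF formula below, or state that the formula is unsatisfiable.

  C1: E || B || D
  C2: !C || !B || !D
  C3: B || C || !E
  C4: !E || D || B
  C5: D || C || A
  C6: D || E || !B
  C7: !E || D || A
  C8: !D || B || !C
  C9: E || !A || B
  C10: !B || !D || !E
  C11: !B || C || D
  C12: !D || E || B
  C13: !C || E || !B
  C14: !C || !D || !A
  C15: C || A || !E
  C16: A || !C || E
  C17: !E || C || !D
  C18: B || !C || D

Try E = false.
Try B = true.
Unit clause (D) forces D = true.
Unit clause (!C) forces C = false.
Every clause is now satisfied; A is unconstrained.

A: false; B: true; C: false; D: true; E: false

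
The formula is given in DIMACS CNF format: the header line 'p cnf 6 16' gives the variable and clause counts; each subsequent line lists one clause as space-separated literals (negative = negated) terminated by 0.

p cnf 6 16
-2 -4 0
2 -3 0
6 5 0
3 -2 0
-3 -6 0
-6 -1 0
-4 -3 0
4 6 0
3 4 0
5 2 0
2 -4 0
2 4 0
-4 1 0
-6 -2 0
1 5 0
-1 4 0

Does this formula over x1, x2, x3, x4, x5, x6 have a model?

Case x2 = False:
Unit clause (¬x3) forces x3 = False.
Unit clause (x4) forces x4 = True.
But (¬x4) is also a unit clause — contradiction.
So x2 must be the other value — set x2 = True.
Unit clause (¬x4) forces x4 = False.
Unit clause (x3) forces x3 = True.
Unit clause (¬x6) forces x6 = False.
But (x6) is also a unit clause — contradiction.
Either choice for x2 ends in contradiction.
No assignment satisfies every clause.

No, unsatisfiable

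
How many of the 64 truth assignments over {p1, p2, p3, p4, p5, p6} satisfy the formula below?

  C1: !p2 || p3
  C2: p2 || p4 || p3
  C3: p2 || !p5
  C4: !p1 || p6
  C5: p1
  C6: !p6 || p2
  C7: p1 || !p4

4

There are 2^6 = 64 truth assignments over (p1, p2, p3, p4, p5, p6).
Split on p1. With p1 = true, the clauses containing p1 are satisfied and !p1 drops from the rest; 4 of the 2^5 = 32 assignments to the other variables satisfy what remains.
With p1 = false, by the same count on the reduced clause set, 0 assignments work.
(One model: p1=T, p2=T, p3=T, p4=F, p5=F, p6=T.)
Total: 4 + 0 = 4.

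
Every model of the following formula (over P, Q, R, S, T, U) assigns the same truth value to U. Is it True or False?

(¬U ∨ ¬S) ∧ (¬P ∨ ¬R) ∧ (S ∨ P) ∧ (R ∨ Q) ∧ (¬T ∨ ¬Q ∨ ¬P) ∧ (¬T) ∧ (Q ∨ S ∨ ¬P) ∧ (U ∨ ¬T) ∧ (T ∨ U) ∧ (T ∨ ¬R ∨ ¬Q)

Suppose U = False.
From the singleton clause (¬T), T = False.
But (T) is also a unit clause — contradiction.
So every satisfying assignment has U = True.

True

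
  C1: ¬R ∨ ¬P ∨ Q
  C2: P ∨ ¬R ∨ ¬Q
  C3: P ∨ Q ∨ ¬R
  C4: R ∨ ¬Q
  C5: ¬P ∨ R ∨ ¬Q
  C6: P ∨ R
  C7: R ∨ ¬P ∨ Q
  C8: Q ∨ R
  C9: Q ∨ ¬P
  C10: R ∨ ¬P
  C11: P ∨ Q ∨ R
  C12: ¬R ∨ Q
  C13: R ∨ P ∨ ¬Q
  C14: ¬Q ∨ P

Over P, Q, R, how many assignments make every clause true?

1

There are 2^3 = 8 truth assignments over (P, Q, R).
Check each against the 14 clauses (columns in the order P, Q, R):
  F F F  ✗ fails (P ∨ R)
  F F T  ✗ fails (P ∨ Q ∨ ¬R)
  F T F  ✗ fails (R ∨ ¬Q)
  F T T  ✗ fails (P ∨ ¬R ∨ ¬Q)
  T F F  ✗ fails (R ∨ ¬P ∨ Q)
  T F T  ✗ fails (¬R ∨ ¬P ∨ Q)
  T T F  ✗ fails (R ∨ ¬Q)
  T T T  ✓ satisfies all
1 of the 8 rows is a model.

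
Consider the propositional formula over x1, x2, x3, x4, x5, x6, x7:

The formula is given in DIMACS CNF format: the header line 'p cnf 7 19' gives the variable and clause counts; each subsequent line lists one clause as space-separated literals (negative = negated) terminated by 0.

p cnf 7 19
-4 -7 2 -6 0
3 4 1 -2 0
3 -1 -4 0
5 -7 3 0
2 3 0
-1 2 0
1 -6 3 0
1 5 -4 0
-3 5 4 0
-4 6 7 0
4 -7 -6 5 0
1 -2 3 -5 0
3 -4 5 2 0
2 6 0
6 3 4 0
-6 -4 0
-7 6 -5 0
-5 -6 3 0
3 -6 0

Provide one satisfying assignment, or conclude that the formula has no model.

Case x2 = True:
Case x6 = True:
From the singleton clause (¬x4), x4 = False.
From the singleton clause (x3), x3 = True.
From the singleton clause (x5), x5 = True.
Every clause is now satisfied; x1, x7 are unconstrained.

x1: True,  x2: True,  x3: True,  x4: False,  x5: True,  x6: True,  x7: False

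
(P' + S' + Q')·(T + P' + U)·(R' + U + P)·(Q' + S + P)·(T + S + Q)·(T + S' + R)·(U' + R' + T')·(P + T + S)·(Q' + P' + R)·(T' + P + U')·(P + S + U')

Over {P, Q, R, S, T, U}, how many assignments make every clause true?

There are 2^6 = 64 truth assignments over (P, Q, R, S, T, U).
Split on T. With T = 1, the clauses containing T are satisfied and T' drops from the rest; 10 of the 2^5 = 32 assignments to the other variables satisfy what remains.
With T = 0, by the same count on the reduced clause set, 4 assignments work.
Total: 10 + 4 = 14.

14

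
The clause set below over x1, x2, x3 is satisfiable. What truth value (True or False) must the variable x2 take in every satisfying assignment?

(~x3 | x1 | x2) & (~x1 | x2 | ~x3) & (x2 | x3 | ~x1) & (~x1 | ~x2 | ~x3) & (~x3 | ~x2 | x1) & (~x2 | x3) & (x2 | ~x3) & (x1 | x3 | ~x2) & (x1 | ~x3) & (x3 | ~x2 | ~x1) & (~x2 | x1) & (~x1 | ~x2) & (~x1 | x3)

Suppose x2 = 1.
From the singleton clause (x3), x3 = 1.
From the singleton clause (~x1), x1 = 0.
But (x1) is also a unit clause — contradiction.
So every satisfying assignment has x2 = False.

False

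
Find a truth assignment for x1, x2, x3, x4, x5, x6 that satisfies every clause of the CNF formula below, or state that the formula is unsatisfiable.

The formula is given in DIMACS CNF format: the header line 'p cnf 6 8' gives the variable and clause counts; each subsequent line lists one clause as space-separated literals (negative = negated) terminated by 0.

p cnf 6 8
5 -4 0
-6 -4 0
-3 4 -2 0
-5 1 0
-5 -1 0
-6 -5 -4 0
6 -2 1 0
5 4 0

UNSATISFIABLE

Suppose x5 = True.
Unit clause (x1) forces x1 = True.
But (¬x1) is also a unit clause — contradiction.
Backtrack on x5: now try x5 = False.
Unit clause (¬x4) forces x4 = False.
But (x4) is also a unit clause — contradiction.
Both values of x5 lead to a conflict.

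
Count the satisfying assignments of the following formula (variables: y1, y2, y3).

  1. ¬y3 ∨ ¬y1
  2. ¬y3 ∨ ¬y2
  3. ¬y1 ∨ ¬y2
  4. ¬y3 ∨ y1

There are 2^3 = 8 truth assignments over (y1, y2, y3).
Check each against the 4 clauses (columns in the order y1, y2, y3):
  F F F  ✓ satisfies all
  F F T  ✗ fails (¬y3 ∨ y1)
  F T F  ✓ satisfies all
  F T T  ✗ fails (¬y3 ∨ ¬y2)
  T F F  ✓ satisfies all
  T F T  ✗ fails (¬y3 ∨ ¬y1)
  T T F  ✗ fails (¬y1 ∨ ¬y2)
  T T T  ✗ fails (¬y3 ∨ ¬y1)
3 of the 8 rows are models.

3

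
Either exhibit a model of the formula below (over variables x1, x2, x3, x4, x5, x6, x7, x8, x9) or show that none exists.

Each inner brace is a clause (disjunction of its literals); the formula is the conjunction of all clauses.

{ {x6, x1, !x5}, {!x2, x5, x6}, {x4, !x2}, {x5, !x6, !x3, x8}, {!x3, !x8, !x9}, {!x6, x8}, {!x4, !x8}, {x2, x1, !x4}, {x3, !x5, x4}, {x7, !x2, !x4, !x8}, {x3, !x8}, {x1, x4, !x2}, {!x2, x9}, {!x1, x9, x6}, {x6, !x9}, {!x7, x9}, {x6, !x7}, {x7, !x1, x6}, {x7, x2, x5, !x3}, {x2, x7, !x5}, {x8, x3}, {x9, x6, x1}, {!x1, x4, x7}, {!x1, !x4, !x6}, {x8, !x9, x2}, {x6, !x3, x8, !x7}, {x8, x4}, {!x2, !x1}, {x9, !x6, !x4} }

Case x4 = true:
Unit clause (!x8) forces x8 = false.
Unit clause (!x6) forces x6 = false.
Unit clause (!x9) forces x9 = false.
Unit clause (!x2) forces x2 = false.
Unit clause (x1) forces x1 = true.
That conflicts with the unit clause (!x1).
That branch fails; take x4 = false instead.
Unit clause (!x2) forces x2 = false.
Unit clause (x8) forces x8 = true.
Unit clause (x3) forces x3 = true.
Unit clause (!x9) forces x9 = false.
Unit clause (!x7) forces x7 = false.
Unit clause (x5) forces x5 = true.
That conflicts with the unit clause (!x5).
Neither x4 = true nor x4 = false works.

UNSATISFIABLE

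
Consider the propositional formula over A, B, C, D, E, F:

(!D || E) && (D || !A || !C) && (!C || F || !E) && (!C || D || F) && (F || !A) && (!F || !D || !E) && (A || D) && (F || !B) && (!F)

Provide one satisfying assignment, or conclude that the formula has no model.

The clause (!F) is unit, so F = false.
The clause (!A) is unit, so A = false.
The clause (D) is unit, so D = true.
The clause (E) is unit, so E = true.
The clause (!C) is unit, so C = false.
The clause (!B) is unit, so B = false.
Every clause now holds.

A=false; B=false; C=false; D=true; E=true; F=false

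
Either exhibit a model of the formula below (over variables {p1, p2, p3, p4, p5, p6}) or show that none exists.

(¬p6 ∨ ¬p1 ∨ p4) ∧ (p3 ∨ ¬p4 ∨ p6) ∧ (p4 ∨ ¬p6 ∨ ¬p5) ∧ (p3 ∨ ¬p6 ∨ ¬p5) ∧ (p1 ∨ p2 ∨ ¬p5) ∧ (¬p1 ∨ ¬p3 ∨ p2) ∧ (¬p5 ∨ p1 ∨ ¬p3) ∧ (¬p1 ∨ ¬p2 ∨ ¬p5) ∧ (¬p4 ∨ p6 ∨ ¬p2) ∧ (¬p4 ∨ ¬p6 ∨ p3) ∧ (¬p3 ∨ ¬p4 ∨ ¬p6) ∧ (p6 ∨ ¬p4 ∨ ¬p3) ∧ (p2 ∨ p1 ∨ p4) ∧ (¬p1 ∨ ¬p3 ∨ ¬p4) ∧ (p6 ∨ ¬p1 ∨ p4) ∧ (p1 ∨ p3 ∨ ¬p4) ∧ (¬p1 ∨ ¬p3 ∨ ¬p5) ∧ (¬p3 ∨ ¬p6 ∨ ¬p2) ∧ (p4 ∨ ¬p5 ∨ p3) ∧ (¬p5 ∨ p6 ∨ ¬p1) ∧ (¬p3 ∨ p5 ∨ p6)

p1: False, p2: True, p3: False, p4: False, p5: False, p6: False

Case p6 = False:
Case p3 = False:
From the singleton clause (¬p4), p4 = False.
From the singleton clause (¬p1), p1 = False.
From the singleton clause (p2), p2 = True.
From the singleton clause (¬p5), p5 = False.
All clauses are satisfied.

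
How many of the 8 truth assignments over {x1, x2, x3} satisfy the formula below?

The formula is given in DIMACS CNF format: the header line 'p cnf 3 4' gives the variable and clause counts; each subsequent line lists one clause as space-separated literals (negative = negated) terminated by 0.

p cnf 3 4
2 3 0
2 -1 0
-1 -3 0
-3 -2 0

There are 2^3 = 8 truth assignments over (x1, x2, x3).
Check each against the 4 clauses (columns in the order x1, x2, x3):
  F F F  ✗ fails (x2 ∨ x3)
  F F T  ✓ satisfies all
  F T F  ✓ satisfies all
  F T T  ✗ fails (¬x3 ∨ ¬x2)
  T F F  ✗ fails (x2 ∨ x3)
  T F T  ✗ fails (x2 ∨ ¬x1)
  T T F  ✓ satisfies all
  T T T  ✗ fails (¬x1 ∨ ¬x3)
3 of the 8 rows are models.

3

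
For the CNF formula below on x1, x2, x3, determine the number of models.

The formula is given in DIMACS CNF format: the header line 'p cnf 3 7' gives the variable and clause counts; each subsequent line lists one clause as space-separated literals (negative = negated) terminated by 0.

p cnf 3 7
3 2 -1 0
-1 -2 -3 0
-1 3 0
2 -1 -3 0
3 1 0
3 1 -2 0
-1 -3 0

2

There are 2^3 = 8 truth assignments over (x1, x2, x3).
Split on x3. With x3 = True, the clauses containing x3 are satisfied and ¬x3 drops from the rest; 2 of the 2^2 = 4 assignments to the other variables satisfy what remains.
With x3 = False, by the same count on the reduced clause set, 0 assignments work.
(One model: x1=F, x2=F, x3=T.)
Total: 2 + 0 = 2.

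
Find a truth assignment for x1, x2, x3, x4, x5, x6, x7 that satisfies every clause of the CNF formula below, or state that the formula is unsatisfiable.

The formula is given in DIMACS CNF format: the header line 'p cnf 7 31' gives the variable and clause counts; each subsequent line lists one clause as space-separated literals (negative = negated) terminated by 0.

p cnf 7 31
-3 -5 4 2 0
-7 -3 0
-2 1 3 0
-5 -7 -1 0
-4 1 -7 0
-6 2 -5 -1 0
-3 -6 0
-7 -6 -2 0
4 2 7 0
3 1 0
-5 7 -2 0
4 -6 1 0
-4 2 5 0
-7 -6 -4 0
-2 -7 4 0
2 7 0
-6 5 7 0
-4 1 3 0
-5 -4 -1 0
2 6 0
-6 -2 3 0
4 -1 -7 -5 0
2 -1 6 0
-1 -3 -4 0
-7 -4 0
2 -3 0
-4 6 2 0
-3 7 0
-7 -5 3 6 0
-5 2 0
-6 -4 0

Case x7 = False:
(x2) alone gives x2 = True.
(¬x5) alone gives x5 = False.
(¬x6) alone gives x6 = False.
(¬x3) alone gives x3 = False.
(x1) alone gives x1 = True.
All clauses hold; x4 can take either value.

x1 ↦ True, x2 ↦ True, x3 ↦ False, x4 ↦ False, x5 ↦ False, x6 ↦ False, x7 ↦ False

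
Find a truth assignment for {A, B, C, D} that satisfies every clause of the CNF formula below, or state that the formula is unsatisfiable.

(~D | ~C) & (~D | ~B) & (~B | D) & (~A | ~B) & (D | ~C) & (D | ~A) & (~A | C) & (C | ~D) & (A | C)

UNSATISFIABLE

Case D = 0:
Unit clause (~B) forces B = 0.
Unit clause (~C) forces C = 0.
Unit clause (~A) forces A = 0.
Now (A) is unsatisfied and unit — conflict.
So D must be the other value — set D = 1.
Unit clause (~C) forces C = 0.
Now (C) is unsatisfied and unit — conflict.
Both values of D lead to a conflict.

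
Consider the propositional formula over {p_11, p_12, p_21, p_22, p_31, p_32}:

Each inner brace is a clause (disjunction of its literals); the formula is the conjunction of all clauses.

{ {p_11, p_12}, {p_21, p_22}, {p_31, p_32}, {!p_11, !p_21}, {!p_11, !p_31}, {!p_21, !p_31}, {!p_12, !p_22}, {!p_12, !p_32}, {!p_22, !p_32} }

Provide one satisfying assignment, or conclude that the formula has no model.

Branch on p_11: set p_11 = true.
From the singleton clause (!p_21), p_21 = false.
From the singleton clause (p_22), p_22 = true.
From the singleton clause (!p_31), p_31 = false.
From the singleton clause (p_32), p_32 = true.
But (!p_32) is also a unit clause — contradiction.
That branch fails; take p_11 = false instead.
From the singleton clause (p_12), p_12 = true.
From the singleton clause (!p_22), p_22 = false.
From the singleton clause (p_21), p_21 = true.
From the singleton clause (!p_31), p_31 = false.
From the singleton clause (p_32), p_32 = true.
But (!p_32) is also a unit clause — contradiction.
Neither p_11 = true nor p_11 = false works.

UNSATISFIABLE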